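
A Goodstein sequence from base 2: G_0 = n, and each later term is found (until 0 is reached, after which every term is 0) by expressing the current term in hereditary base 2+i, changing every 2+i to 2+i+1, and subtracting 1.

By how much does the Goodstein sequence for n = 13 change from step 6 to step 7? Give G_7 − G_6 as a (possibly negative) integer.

i=0: 13 = 2^(2 + 1) + 2^2 + 1 (b=2); 2→3: 3^(3 + 1) + 3^3 + 1 = 109; 109−1 = 108
i=1: 108 = 3^(3 + 1) + 3^3 (b=3); 3→4: 4^(4 + 1) + 4^4 = 1280; 1280−1 = 1279
i=2: 1279 = 4^(4 + 1) + 3·4^3 + 3·4^2 + 3·4 + 3 (b=4); 4→5: 5^(5 + 1) + 3·5^3 + 3·5^2 + 3·5 + 3 = 16093; 16093−1 = 16092
i=3: 16092 = 5^(5 + 1) + 3·5^3 + 3·5^2 + 3·5 + 2 (b=5); 5→6: 6^(6 + 1) + 3·6^3 + 3·6^2 + 3·6 + 2 = 280712; 280712−1 = 280711
i=4: 280711 = 6^(6 + 1) + 3·6^3 + 3·6^2 + 3·6 + 1 (b=6); 6→7: 7^(7 + 1) + 3·7^3 + 3·7^2 + 3·7 + 1 = 5765999; 5765999−1 = 5765998
i=5: 5765998 = 7^(7 + 1) + 3·7^3 + 3·7^2 + 3·7 (b=7); 7→8: 8^(8 + 1) + 3·8^3 + 3·8^2 + 3·8 = 134219480; 134219480−1 = 134219479
i=6: 134219479 = 8^(8 + 1) + 3·8^3 + 3·8^2 + 2·8 + 7 (b=8); 8→9: 9^(9 + 1) + 3·9^3 + 3·9^2 + 2·9 + 7 = 3486786856; 3486786856−1 = 3486786855

3352567376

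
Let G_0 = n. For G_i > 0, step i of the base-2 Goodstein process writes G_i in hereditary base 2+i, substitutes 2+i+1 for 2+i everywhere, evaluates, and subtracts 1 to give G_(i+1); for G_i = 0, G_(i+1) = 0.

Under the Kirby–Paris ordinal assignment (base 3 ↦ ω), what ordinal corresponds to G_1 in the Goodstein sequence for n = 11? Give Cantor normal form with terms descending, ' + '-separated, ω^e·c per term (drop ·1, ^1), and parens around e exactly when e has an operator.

i=0: 11 = 2^(2 + 1) + 2 + 1 (b=2); 2→3: 3^(3 + 1) + 3 + 1 = 85; 85−1 = 84
i=1: 84 = 3^(3 + 1) + 3 (b=3); 3→4: 4^(4 + 1) + 4 = 1028; 1028−1 = 1027

ω^(ω + 1) + ω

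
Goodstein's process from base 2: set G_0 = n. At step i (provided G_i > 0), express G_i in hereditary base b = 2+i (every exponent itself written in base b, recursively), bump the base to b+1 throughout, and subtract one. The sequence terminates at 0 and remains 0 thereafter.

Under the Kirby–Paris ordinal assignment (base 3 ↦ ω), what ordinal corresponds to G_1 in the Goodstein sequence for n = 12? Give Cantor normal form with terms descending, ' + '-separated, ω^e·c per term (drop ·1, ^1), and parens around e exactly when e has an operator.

i=0: 12 = 2^(2 + 1) + 2^2 (b=2); 2→3: 3^(3 + 1) + 3^3 = 108; 108−1 = 107
i=1: 107 = 3^(3 + 1) + 2·3^2 + 2·3 + 2 (b=3); 3→4: 4^(4 + 1) + 2·4^2 + 2·4 + 2 = 1066; 1066−1 = 1065

ω^(ω + 1) + ω^2·2 + ω·2 + 2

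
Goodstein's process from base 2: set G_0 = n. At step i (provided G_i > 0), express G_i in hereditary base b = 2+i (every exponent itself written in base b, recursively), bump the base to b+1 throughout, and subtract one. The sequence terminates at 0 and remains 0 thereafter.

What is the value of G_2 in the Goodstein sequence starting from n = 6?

257

step 0: 6 = 2^2 + 2; sub 3 for 2: 3^3 + 3; = 30; G_1 = 30−1 = 29
step 1: 29 = 3^3 + 2; sub 4 for 3: 4^4 + 2; = 258; G_2 = 258−1 = 257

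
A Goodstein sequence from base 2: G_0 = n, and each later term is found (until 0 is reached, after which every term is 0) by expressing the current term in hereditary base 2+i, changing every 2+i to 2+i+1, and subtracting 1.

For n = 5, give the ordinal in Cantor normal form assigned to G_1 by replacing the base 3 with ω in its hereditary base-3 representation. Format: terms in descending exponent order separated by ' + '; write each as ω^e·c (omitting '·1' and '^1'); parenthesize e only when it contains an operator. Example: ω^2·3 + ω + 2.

ω^ω

G_0=5  [base 2] 2^2 + 1  →[2↦3]→  3^3 + 1 = 28  −1 ⇒ G_1=27
G_1=27  [base 3] 3^3  →[3↦4]→  4^4 = 256  −1 ⇒ G_2=255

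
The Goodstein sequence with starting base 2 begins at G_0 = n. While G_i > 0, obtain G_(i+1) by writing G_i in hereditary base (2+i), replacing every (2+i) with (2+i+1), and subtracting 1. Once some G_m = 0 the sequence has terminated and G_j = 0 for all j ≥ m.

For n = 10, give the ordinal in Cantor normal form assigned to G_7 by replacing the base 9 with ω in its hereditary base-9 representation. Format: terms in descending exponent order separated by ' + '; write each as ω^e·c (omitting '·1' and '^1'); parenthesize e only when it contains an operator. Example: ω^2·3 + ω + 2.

G_0=10  [base 2] 2^(2 + 1) + 2  →[2↦3]→  3^(3 + 1) + 3 = 84  −1 ⇒ G_1=83
G_1=83  [base 3] 3^(3 + 1) + 2  →[3↦4]→  4^(4 + 1) + 2 = 1026  −1 ⇒ G_2=1025
G_2=1025  [base 4] 4^(4 + 1) + 1  →[4↦5]→  5^(5 + 1) + 1 = 15626  −1 ⇒ G_3=15625
G_3=15625  [base 5] 5^(5 + 1)  →[5↦6]→  6^(6 + 1) = 279936  −1 ⇒ G_4=279935
G_4=279935  [base 6] 5·6^6 + 5·6^5 + 5·6^4 + 5·6^3 + 5·6^2 + 5·6 + 5  →[6↦7]→  5·7^7 + 5·7^5 + 5·7^4 + 5·7^3 + 5·7^2 + 5·7 + 5 = 4215755  −1 ⇒ G_5=4215754
G_5=4215754  [base 7] 5·7^7 + 5·7^5 + 5·7^4 + 5·7^3 + 5·7^2 + 5·7 + 4  →[7↦8]→  5·8^8 + 5·8^5 + 5·8^4 + 5·8^3 + 5·8^2 + 5·8 + 4 = 84073324  −1 ⇒ G_6=84073323
G_6=84073323  [base 8] 5·8^8 + 5·8^5 + 5·8^4 + 5·8^3 + 5·8^2 + 5·8 + 3  →[8↦9]→  5·9^9 + 5·9^5 + 5·9^4 + 5·9^3 + 5·9^2 + 5·9 + 3 = 1937434593  −1 ⇒ G_7=1937434592
G_7=1937434592  [base 9] 5·9^9 + 5·9^5 + 5·9^4 + 5·9^3 + 5·9^2 + 5·9 + 2  →[9↦10]→  5·10^10 + 5·10^5 + 5·10^4 + 5·10^3 + 5·10^2 + 5·10 + 2 = 50000555552  −1 ⇒ G_8=50000555551

ω^ω·5 + ω^5·5 + ω^4·5 + ω^3·5 + ω^2·5 + ω·5 + 2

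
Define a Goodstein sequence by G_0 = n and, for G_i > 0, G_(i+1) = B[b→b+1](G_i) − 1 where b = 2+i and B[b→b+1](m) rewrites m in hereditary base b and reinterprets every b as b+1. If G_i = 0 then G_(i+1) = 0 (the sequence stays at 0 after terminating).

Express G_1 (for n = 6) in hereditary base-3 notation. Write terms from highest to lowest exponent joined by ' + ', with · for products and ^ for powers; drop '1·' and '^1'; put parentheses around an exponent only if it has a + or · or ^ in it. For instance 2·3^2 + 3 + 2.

3^3 + 2

G_0 = 6. HB_2(6) = 2^2 + 2. Bump = 30. G_1 = 29.
G_1 = 29. HB_3(29) = 3^3 + 2. Bump = 258. G_2 = 257.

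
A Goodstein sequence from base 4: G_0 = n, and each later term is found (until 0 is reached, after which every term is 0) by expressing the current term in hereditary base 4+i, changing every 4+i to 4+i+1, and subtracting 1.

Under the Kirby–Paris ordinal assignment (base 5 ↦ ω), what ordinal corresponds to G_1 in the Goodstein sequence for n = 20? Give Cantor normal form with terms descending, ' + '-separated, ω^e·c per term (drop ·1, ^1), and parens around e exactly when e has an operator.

G_0=20  [base 4] 4^2 + 4  →[4↦5]→  5^2 + 5 = 30  −1 ⇒ G_1=29
G_1=29  [base 5] 5^2 + 4  →[5↦6]→  6^2 + 4 = 40  −1 ⇒ G_2=39

ω^2 + 4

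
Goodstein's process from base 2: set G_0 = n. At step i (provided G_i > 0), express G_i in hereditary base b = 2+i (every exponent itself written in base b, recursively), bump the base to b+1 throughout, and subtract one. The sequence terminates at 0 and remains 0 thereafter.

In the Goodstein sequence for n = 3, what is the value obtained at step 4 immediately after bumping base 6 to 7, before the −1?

1

[0] 3 ≡ 2 + 1 (base 2). Lift 3: 4. −1: 3.
[1] 3 ≡ 3 (base 3). Lift 4: 4. −1: 3.
[2] 3 ≡ 3 (base 4). Lift 5: 3. −1: 2.
[3] 2 ≡ 2 (base 5). Lift 6: 2. −1: 1.
[4] 1 ≡ 1 (base 6). Lift 7: 1. −1: 0.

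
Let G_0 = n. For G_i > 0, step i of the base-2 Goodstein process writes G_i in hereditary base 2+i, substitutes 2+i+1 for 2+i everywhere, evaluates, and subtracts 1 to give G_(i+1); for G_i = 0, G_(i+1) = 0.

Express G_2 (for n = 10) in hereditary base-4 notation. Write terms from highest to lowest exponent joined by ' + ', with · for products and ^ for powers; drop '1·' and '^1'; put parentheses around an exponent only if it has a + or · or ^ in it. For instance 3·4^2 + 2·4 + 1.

i=0: 10 = 2^(2 + 1) + 2 (b=2); 2→3: 3^(3 + 1) + 3 = 84; 84−1 = 83
i=1: 83 = 3^(3 + 1) + 2 (b=3); 3→4: 4^(4 + 1) + 2 = 1026; 1026−1 = 1025

4^(4 + 1) + 1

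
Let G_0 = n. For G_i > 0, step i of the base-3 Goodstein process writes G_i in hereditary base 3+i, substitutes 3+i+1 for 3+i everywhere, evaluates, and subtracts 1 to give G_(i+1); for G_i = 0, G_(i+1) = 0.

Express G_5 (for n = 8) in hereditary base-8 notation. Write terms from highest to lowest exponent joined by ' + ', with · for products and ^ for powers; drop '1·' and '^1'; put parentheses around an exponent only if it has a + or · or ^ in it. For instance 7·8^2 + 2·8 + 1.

8 —HB3→ 2·3 + 2 —bump→ 2·4 + 2 = 10 —(−1)→ 9
9 —HB4→ 2·4 + 1 —bump→ 2·5 + 1 = 11 —(−1)→ 10
10 —HB5→ 2·5 —bump→ 2·6 = 12 —(−1)→ 11
11 —HB6→ 6 + 5 —bump→ 7 + 5 = 12 —(−1)→ 11
11 —HB7→ 7 + 4 —bump→ 8 + 4 = 12 —(−1)→ 11
11 —HB8→ 8 + 3 —bump→ 9 + 3 = 12 —(−1)→ 11

8 + 3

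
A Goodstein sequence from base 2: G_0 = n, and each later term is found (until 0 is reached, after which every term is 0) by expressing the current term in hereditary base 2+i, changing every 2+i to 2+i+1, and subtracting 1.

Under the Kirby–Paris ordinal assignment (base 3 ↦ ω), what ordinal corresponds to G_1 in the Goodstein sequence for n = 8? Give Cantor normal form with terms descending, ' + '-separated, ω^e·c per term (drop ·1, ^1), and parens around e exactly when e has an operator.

G_0 = 8. HB_2(8) = 2^(2 + 1). Bump = 81. G_1 = 80.
G_1 = 80. HB_3(80) = 2·3^3 + 2·3^2 + 2·3 + 2. Bump = 554. G_2 = 553.

ω^ω·2 + ω^2·2 + ω·2 + 2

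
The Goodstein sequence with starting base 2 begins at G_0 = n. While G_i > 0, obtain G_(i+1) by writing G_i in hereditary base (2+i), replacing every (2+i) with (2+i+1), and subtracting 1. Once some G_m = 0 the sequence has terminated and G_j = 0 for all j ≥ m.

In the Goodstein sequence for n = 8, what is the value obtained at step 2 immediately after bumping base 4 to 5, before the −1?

6311

i=0: 8 = 2^(2 + 1) (b=2); 2→3: 3^(3 + 1) = 81; 81−1 = 80
i=1: 80 = 2·3^3 + 2·3^2 + 2·3 + 2 (b=3); 3→4: 2·4^4 + 2·4^2 + 2·4 + 2 = 554; 554−1 = 553
i=2: 553 = 2·4^4 + 2·4^2 + 2·4 + 1 (b=4); 4→5: 2·5^5 + 2·5^2 + 2·5 + 1 = 6311; 6311−1 = 6310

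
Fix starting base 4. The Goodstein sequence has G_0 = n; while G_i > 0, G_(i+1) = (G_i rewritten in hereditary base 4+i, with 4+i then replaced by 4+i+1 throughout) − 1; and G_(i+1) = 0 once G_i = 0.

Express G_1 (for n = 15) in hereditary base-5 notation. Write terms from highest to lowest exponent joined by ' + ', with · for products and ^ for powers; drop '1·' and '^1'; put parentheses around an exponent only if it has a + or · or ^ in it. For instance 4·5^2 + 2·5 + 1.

3·5 + 2

step 0: 15 = 3·4 + 3; sub 5 for 4: 3·5 + 3; = 18; G_1 = 18−1 = 17
step 1: 17 = 3·5 + 2; sub 6 for 5: 3·6 + 2; = 20; G_2 = 20−1 = 19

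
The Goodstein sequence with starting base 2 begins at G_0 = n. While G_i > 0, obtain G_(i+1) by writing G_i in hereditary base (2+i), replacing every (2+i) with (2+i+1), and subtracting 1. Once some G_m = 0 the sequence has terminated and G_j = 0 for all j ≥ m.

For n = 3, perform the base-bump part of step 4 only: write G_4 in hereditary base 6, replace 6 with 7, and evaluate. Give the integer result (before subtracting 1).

i=0: 3 = 2 + 1 (b=2); 2→3: 3 + 1 = 4; 4−1 = 3
i=1: 3 = 3 (b=3); 3→4: 4 = 4; 4−1 = 3
i=2: 3 = 3 (b=4); 4→5: 3 = 3; 3−1 = 2
i=3: 2 = 2 (b=5); 5→6: 2 = 2; 2−1 = 1
i=4: 1 = 1 (b=6); 6→7: 1 = 1; 1−1 = 0

1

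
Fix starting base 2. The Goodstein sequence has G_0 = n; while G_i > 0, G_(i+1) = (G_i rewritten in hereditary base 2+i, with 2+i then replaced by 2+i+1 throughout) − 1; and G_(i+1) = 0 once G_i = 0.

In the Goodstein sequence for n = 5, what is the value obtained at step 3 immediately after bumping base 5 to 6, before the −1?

G_0=5  [base 2] 2^2 + 1  →[2↦3]→  3^3 + 1 = 28  −1 ⇒ G_1=27
G_1=27  [base 3] 3^3  →[3↦4]→  4^4 = 256  −1 ⇒ G_2=255
G_2=255  [base 4] 3·4^3 + 3·4^2 + 3·4 + 3  →[4↦5]→  3·5^3 + 3·5^2 + 3·5 + 3 = 468  −1 ⇒ G_3=467
G_3=467  [base 5] 3·5^3 + 3·5^2 + 3·5 + 2  →[5↦6]→  3·6^3 + 3·6^2 + 3·6 + 2 = 776  −1 ⇒ G_4=775

776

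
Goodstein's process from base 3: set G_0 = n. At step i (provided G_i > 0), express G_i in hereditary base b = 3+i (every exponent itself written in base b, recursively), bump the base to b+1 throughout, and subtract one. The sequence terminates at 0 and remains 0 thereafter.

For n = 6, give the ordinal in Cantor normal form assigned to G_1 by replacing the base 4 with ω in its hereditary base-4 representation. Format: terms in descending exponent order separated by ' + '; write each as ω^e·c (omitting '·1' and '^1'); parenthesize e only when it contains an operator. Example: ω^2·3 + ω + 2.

i=0: 6 = 2·3 (b=3); 3→4: 2·4 = 8; 8−1 = 7
i=1: 7 = 4 + 3 (b=4); 4→5: 5 + 3 = 8; 8−1 = 7

ω + 3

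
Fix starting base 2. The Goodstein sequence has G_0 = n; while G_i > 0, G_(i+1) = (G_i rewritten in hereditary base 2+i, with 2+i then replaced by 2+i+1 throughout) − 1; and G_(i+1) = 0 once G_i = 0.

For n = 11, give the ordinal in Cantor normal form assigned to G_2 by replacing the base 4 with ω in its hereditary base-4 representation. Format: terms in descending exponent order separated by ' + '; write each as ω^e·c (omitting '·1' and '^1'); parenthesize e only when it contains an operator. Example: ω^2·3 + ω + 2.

11 —HB2→ 2^(2 + 1) + 2 + 1 —bump→ 3^(3 + 1) + 3 + 1 = 85 —(−1)→ 84
84 —HB3→ 3^(3 + 1) + 3 —bump→ 4^(4 + 1) + 4 = 1028 —(−1)→ 1027
1027 —HB4→ 4^(4 + 1) + 3 —bump→ 5^(5 + 1) + 3 = 15628 —(−1)→ 15627

ω^(ω + 1) + 3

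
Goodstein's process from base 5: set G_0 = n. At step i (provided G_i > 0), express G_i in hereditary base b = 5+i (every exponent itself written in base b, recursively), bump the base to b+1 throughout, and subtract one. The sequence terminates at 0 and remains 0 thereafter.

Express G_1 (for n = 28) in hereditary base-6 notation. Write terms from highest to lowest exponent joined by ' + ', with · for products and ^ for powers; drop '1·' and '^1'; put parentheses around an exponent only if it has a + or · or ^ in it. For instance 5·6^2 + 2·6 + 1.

G_0=28  [base 5] 5^2 + 3  →[5↦6]→  6^2 + 3 = 39  −1 ⇒ G_1=38
G_1=38  [base 6] 6^2 + 2  →[6↦7]→  7^2 + 2 = 51  −1 ⇒ G_2=50

6^2 + 2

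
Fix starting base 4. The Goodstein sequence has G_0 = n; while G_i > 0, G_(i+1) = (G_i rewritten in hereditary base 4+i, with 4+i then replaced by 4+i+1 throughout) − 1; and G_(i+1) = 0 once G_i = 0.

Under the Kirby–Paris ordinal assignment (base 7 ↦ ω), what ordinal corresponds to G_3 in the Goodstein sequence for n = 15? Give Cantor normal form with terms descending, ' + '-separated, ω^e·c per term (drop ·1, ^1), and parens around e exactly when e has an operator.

ω·3

step 0: 15 = 3·4 + 3; sub 5 for 4: 3·5 + 3; = 18; G_1 = 18−1 = 17
step 1: 17 = 3·5 + 2; sub 6 for 5: 3·6 + 2; = 20; G_2 = 20−1 = 19
step 2: 19 = 3·6 + 1; sub 7 for 6: 3·7 + 1; = 22; G_3 = 22−1 = 21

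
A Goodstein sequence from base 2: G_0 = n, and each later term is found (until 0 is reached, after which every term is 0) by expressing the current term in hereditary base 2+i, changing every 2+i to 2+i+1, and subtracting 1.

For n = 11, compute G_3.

15627

11 —HB2→ 2^(2 + 1) + 2 + 1 —bump→ 3^(3 + 1) + 3 + 1 = 85 —(−1)→ 84
84 —HB3→ 3^(3 + 1) + 3 —bump→ 4^(4 + 1) + 4 = 1028 —(−1)→ 1027
1027 —HB4→ 4^(4 + 1) + 3 —bump→ 5^(5 + 1) + 3 = 15628 —(−1)→ 15627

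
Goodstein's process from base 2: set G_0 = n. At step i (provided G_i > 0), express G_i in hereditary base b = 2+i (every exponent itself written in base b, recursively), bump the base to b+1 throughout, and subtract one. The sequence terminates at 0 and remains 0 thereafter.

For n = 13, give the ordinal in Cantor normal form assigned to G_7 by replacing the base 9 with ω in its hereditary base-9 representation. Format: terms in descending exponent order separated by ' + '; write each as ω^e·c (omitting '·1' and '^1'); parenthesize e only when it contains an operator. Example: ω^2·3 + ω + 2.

step 0: 13 = 2^(2 + 1) + 2^2 + 1; sub 3 for 2: 3^(3 + 1) + 3^3 + 1; = 109; G_1 = 109−1 = 108
step 1: 108 = 3^(3 + 1) + 3^3; sub 4 for 3: 4^(4 + 1) + 4^4; = 1280; G_2 = 1280−1 = 1279
step 2: 1279 = 4^(4 + 1) + 3·4^3 + 3·4^2 + 3·4 + 3; sub 5 for 4: 5^(5 + 1) + 3·5^3 + 3·5^2 + 3·5 + 3; = 16093; G_3 = 16093−1 = 16092
step 3: 16092 = 5^(5 + 1) + 3·5^3 + 3·5^2 + 3·5 + 2; sub 6 for 5: 6^(6 + 1) + 3·6^3 + 3·6^2 + 3·6 + 2; = 280712; G_4 = 280712−1 = 280711
step 4: 280711 = 6^(6 + 1) + 3·6^3 + 3·6^2 + 3·6 + 1; sub 7 for 6: 7^(7 + 1) + 3·7^3 + 3·7^2 + 3·7 + 1; = 5765999; G_5 = 5765999−1 = 5765998
step 5: 5765998 = 7^(7 + 1) + 3·7^3 + 3·7^2 + 3·7; sub 8 for 7: 8^(8 + 1) + 3·8^3 + 3·8^2 + 3·8; = 134219480; G_6 = 134219480−1 = 134219479
step 6: 134219479 = 8^(8 + 1) + 3·8^3 + 3·8^2 + 2·8 + 7; sub 9 for 8: 9^(9 + 1) + 3·9^3 + 3·9^2 + 2·9 + 7; = 3486786856; G_7 = 3486786856−1 = 3486786855
step 7: 3486786855 = 9^(9 + 1) + 3·9^3 + 3·9^2 + 2·9 + 6; sub 10 for 9: 10^(10 + 1) + 3·10^3 + 3·10^2 + 2·10 + 6; = 100000003326; G_8 = 100000003326−1 = 100000003325

ω^(ω + 1) + ω^3·3 + ω^2·3 + ω·2 + 6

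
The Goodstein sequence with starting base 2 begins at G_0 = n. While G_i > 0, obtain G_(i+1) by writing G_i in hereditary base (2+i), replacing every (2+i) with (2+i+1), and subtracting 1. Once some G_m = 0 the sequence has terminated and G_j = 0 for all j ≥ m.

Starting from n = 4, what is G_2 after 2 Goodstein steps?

41

4 —HB2→ 2^2 —bump→ 3^3 = 27 —(−1)→ 26
26 —HB3→ 2·3^2 + 2·3 + 2 —bump→ 2·4^2 + 2·4 + 2 = 42 —(−1)→ 41
41 —HB4→ 2·4^2 + 2·4 + 1 —bump→ 2·5^2 + 2·5 + 1 = 61 —(−1)→ 60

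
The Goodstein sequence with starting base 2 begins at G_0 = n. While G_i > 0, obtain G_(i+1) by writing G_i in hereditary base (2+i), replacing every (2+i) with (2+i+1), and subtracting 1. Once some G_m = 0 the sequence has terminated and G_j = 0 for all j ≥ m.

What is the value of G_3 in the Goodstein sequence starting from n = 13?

16092

[0] 13 ≡ 2^(2 + 1) + 2^2 + 1 (base 2). Lift 3: 109. −1: 108.
[1] 108 ≡ 3^(3 + 1) + 3^3 (base 3). Lift 4: 1280. −1: 1279.
[2] 1279 ≡ 4^(4 + 1) + 3·4^3 + 3·4^2 + 3·4 + 3 (base 4). Lift 5: 16093. −1: 16092.
[3] 16092 ≡ 5^(5 + 1) + 3·5^3 + 3·5^2 + 3·5 + 2 (base 5). Lift 6: 280712. −1: 280711.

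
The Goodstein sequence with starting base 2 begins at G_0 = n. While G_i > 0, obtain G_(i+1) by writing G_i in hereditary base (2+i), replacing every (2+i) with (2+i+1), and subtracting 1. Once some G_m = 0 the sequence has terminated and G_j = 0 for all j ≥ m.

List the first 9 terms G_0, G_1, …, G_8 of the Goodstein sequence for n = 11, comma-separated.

[0] 11 ≡ 2^(2 + 1) + 2 + 1 (base 2). Lift 3: 85. −1: 84.
[1] 84 ≡ 3^(3 + 1) + 3 (base 3). Lift 4: 1028. −1: 1027.
[2] 1027 ≡ 4^(4 + 1) + 3 (base 4). Lift 5: 15628. −1: 15627.
[3] 15627 ≡ 5^(5 + 1) + 2 (base 5). Lift 6: 279938. −1: 279937.
[4] 279937 ≡ 6^(6 + 1) + 1 (base 6). Lift 7: 5764802. −1: 5764801.
[5] 5764801 ≡ 7^(7 + 1) (base 7). Lift 8: 134217728. −1: 134217727.
[6] 134217727 ≡ 7·8^8 + 7·8^7 + 7·8^6 + 7·8^5 + 7·8^4 + 7·8^3 + 7·8^2 + 7·8 + 7 (base 8). Lift 9: 2749609303. −1: 2749609302.
[7] 2749609302 ≡ 7·9^9 + 7·9^7 + 7·9^6 + 7·9^5 + 7·9^4 + 7·9^3 + 7·9^2 + 7·9 + 6 (base 9). Lift 10: 70077777776. −1: 70077777775.

11, 84, 1027, 15627, 279937, 5764801, 134217727, 2749609302, 70077777775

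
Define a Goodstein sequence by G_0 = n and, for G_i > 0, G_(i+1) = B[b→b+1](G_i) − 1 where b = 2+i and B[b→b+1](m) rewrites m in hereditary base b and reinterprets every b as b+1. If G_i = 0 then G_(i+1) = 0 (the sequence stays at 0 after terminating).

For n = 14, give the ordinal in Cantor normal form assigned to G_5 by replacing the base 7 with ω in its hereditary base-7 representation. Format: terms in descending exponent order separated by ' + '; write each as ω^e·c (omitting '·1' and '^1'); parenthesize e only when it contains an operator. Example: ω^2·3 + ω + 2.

14 —HB2→ 2^(2 + 1) + 2^2 + 2 —bump→ 3^(3 + 1) + 3^3 + 3 = 111 —(−1)→ 110
110 —HB3→ 3^(3 + 1) + 3^3 + 2 —bump→ 4^(4 + 1) + 4^4 + 2 = 1282 —(−1)→ 1281
1281 —HB4→ 4^(4 + 1) + 4^4 + 1 —bump→ 5^(5 + 1) + 5^5 + 1 = 18751 —(−1)→ 18750
18750 —HB5→ 5^(5 + 1) + 5^5 —bump→ 6^(6 + 1) + 6^6 = 326592 —(−1)→ 326591
326591 —HB6→ 6^(6 + 1) + 5·6^5 + 5·6^4 + 5·6^3 + 5·6^2 + 5·6 + 5 —bump→ 7^(7 + 1) + 5·7^5 + 5·7^4 + 5·7^3 + 5·7^2 + 5·7 + 5 = 5862841 —(−1)→ 5862840
5862840 —HB7→ 7^(7 + 1) + 5·7^5 + 5·7^4 + 5·7^3 + 5·7^2 + 5·7 + 4 —bump→ 8^(8 + 1) + 5·8^5 + 5·8^4 + 5·8^3 + 5·8^2 + 5·8 + 4 = 134404972 —(−1)→ 134404971

ω^(ω + 1) + ω^5·5 + ω^4·5 + ω^3·5 + ω^2·5 + ω·5 + 4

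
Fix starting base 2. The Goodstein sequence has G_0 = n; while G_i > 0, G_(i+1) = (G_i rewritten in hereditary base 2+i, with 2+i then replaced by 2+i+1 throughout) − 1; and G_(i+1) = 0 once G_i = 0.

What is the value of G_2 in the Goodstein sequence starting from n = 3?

3

3 —HB2→ 2 + 1 —bump→ 3 + 1 = 4 —(−1)→ 3
3 —HB3→ 3 —bump→ 4 = 4 —(−1)→ 3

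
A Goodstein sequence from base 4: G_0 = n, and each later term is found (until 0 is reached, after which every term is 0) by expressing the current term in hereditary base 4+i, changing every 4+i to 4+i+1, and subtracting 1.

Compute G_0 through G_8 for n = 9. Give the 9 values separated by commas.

9, 10, 11, 11, 11, 11, 11, 11, 11

G_0 = 9. HB_4(9) = 2·4 + 1. Bump = 11. G_1 = 10.
G_1 = 10. HB_5(10) = 2·5. Bump = 12. G_2 = 11.
G_2 = 11. HB_6(11) = 6 + 5. Bump = 12. G_3 = 11.
G_3 = 11. HB_7(11) = 7 + 4. Bump = 12. G_4 = 11.
G_4 = 11. HB_8(11) = 8 + 3. Bump = 12. G_5 = 11.
G_5 = 11. HB_9(11) = 9 + 2. Bump = 12. G_6 = 11.
G_6 = 11. HB_10(11) = 10 + 1. Bump = 12. G_7 = 11.
G_7 = 11. HB_11(11) = 11. Bump = 12. G_8 = 11.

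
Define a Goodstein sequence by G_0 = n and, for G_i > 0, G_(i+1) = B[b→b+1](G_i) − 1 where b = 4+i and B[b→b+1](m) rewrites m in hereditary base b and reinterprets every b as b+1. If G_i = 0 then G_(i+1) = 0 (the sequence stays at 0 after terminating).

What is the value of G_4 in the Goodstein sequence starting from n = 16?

(0) 16|_4 = 4^2 ↦ 5^2|_5 = 25 ⇒ 24
(1) 24|_5 = 4·5 + 4 ↦ 4·6 + 4|_6 = 28 ⇒ 27
(2) 27|_6 = 4·6 + 3 ↦ 4·7 + 3|_7 = 31 ⇒ 30
(3) 30|_7 = 4·7 + 2 ↦ 4·8 + 2|_8 = 34 ⇒ 33

33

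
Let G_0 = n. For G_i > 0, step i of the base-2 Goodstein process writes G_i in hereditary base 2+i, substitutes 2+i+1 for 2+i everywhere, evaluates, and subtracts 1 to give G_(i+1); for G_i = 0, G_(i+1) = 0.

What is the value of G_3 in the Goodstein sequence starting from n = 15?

18752

G_0=15  [base 2] 2^(2 + 1) + 2^2 + 2 + 1  →[2↦3]→  3^(3 + 1) + 3^3 + 3 + 1 = 112  −1 ⇒ G_1=111
G_1=111  [base 3] 3^(3 + 1) + 3^3 + 3  →[3↦4]→  4^(4 + 1) + 4^4 + 4 = 1284  −1 ⇒ G_2=1283
G_2=1283  [base 4] 4^(4 + 1) + 4^4 + 3  →[4↦5]→  5^(5 + 1) + 5^5 + 3 = 18753  −1 ⇒ G_3=18752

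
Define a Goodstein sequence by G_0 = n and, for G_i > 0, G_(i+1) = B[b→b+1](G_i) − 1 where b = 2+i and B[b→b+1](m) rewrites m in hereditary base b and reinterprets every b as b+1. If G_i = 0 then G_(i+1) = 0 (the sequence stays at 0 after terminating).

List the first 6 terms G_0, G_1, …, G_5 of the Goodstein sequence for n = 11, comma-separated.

11, 84, 1027, 15627, 279937, 5764801

step 0: 11 = 2^(2 + 1) + 2 + 1; sub 3 for 2: 3^(3 + 1) + 3 + 1; = 85; G_1 = 85−1 = 84
step 1: 84 = 3^(3 + 1) + 3; sub 4 for 3: 4^(4 + 1) + 4; = 1028; G_2 = 1028−1 = 1027
step 2: 1027 = 4^(4 + 1) + 3; sub 5 for 4: 5^(5 + 1) + 3; = 15628; G_3 = 15628−1 = 15627
step 3: 15627 = 5^(5 + 1) + 2; sub 6 for 5: 6^(6 + 1) + 2; = 279938; G_4 = 279938−1 = 279937
step 4: 279937 = 6^(6 + 1) + 1; sub 7 for 6: 7^(7 + 1) + 1; = 5764802; G_5 = 5764802−1 = 5764801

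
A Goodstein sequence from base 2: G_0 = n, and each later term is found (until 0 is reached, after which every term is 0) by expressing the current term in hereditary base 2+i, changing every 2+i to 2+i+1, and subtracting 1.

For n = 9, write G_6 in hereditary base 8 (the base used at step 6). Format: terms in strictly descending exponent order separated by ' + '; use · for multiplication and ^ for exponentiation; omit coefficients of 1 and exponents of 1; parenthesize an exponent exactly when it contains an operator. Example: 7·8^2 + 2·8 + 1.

G_0=9  [base 2] 2^(2 + 1) + 1  →[2↦3]→  3^(3 + 1) + 1 = 82  −1 ⇒ G_1=81
G_1=81  [base 3] 3^(3 + 1)  →[3↦4]→  4^(4 + 1) = 1024  −1 ⇒ G_2=1023
G_2=1023  [base 4] 3·4^4 + 3·4^3 + 3·4^2 + 3·4 + 3  →[4↦5]→  3·5^5 + 3·5^3 + 3·5^2 + 3·5 + 3 = 9843  −1 ⇒ G_3=9842
G_3=9842  [base 5] 3·5^5 + 3·5^3 + 3·5^2 + 3·5 + 2  →[5↦6]→  3·6^6 + 3·6^3 + 3·6^2 + 3·6 + 2 = 140744  −1 ⇒ G_4=140743
G_4=140743  [base 6] 3·6^6 + 3·6^3 + 3·6^2 + 3·6 + 1  →[6↦7]→  3·7^7 + 3·7^3 + 3·7^2 + 3·7 + 1 = 2471827  −1 ⇒ G_5=2471826
G_5=2471826  [base 7] 3·7^7 + 3·7^3 + 3·7^2 + 3·7  →[7↦8]→  3·8^8 + 3·8^3 + 3·8^2 + 3·8 = 50333400  −1 ⇒ G_6=50333399

3·8^8 + 3·8^3 + 3·8^2 + 2·8 + 7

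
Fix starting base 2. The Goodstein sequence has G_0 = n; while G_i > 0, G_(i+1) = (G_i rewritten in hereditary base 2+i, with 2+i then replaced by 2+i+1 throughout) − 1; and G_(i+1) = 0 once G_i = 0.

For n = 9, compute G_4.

step 0: 9 = 2^(2 + 1) + 1; sub 3 for 2: 3^(3 + 1) + 1; = 82; G_1 = 82−1 = 81
step 1: 81 = 3^(3 + 1); sub 4 for 3: 4^(4 + 1); = 1024; G_2 = 1024−1 = 1023
step 2: 1023 = 3·4^4 + 3·4^3 + 3·4^2 + 3·4 + 3; sub 5 for 4: 3·5^5 + 3·5^3 + 3·5^2 + 3·5 + 3; = 9843; G_3 = 9843−1 = 9842
step 3: 9842 = 3·5^5 + 3·5^3 + 3·5^2 + 3·5 + 2; sub 6 for 5: 3·6^6 + 3·6^3 + 3·6^2 + 3·6 + 2; = 140744; G_4 = 140744−1 = 140743
step 4: 140743 = 3·6^6 + 3·6^3 + 3·6^2 + 3·6 + 1; sub 7 for 6: 3·7^7 + 3·7^3 + 3·7^2 + 3·7 + 1; = 2471827; G_5 = 2471827−1 = 2471826

140743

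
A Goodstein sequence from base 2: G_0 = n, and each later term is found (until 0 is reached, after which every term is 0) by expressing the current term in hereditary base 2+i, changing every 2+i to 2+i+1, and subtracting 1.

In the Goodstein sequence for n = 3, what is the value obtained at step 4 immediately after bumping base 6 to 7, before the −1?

3 —HB2→ 2 + 1 —bump→ 3 + 1 = 4 —(−1)→ 3
3 —HB3→ 3 —bump→ 4 = 4 —(−1)→ 3
3 —HB4→ 3 —bump→ 3 = 3 —(−1)→ 2
2 —HB5→ 2 —bump→ 2 = 2 —(−1)→ 1
1 —HB6→ 1 —bump→ 1 = 1 —(−1)→ 0

1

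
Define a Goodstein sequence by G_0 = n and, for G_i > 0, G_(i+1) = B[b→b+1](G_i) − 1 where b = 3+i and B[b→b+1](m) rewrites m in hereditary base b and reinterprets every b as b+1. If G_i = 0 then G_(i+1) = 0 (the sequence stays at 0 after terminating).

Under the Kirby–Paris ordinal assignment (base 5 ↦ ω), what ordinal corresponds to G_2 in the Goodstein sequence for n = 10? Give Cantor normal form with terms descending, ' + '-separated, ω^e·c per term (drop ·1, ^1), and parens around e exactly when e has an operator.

(0) 10|_3 = 3^2 + 1 ↦ 4^2 + 1|_4 = 17 ⇒ 16
(1) 16|_4 = 4^2 ↦ 5^2|_5 = 25 ⇒ 24

ω·4 + 4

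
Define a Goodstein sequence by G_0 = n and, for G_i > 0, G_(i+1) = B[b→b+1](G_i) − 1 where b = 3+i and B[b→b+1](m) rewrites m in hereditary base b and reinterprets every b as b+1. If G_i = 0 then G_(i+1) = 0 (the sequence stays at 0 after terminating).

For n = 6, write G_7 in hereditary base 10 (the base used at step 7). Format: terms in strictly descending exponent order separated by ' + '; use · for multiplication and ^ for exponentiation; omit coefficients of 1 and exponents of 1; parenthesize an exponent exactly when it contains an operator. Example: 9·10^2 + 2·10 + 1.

5

6 —HB3→ 2·3 —bump→ 2·4 = 8 —(−1)→ 7
7 —HB4→ 4 + 3 —bump→ 5 + 3 = 8 —(−1)→ 7
7 —HB5→ 5 + 2 —bump→ 6 + 2 = 8 —(−1)→ 7
7 —HB6→ 6 + 1 —bump→ 7 + 1 = 8 —(−1)→ 7
7 —HB7→ 7 —bump→ 8 = 8 —(−1)→ 7
7 —HB8→ 7 —bump→ 7 = 7 —(−1)→ 6
6 —HB9→ 6 —bump→ 6 = 6 —(−1)→ 5
5 —HB10→ 5 —bump→ 5 = 5 —(−1)→ 4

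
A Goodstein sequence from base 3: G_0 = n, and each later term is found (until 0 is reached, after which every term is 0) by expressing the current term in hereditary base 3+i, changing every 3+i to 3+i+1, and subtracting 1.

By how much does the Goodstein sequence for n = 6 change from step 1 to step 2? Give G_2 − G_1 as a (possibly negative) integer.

0

(0) 6|_3 = 2·3 ↦ 2·4|_4 = 8 ⇒ 7
(1) 7|_4 = 4 + 3 ↦ 5 + 3|_5 = 8 ⇒ 7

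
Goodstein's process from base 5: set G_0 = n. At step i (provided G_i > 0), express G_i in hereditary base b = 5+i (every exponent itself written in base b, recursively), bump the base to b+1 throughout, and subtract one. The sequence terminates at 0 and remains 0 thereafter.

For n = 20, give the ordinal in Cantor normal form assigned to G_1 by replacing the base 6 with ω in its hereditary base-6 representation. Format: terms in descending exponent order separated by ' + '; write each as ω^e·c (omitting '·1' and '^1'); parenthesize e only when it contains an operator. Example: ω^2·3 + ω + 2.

ω·3 + 5

20 —HB5→ 4·5 —bump→ 4·6 = 24 —(−1)→ 23
23 —HB6→ 3·6 + 5 —bump→ 3·7 + 5 = 26 —(−1)→ 25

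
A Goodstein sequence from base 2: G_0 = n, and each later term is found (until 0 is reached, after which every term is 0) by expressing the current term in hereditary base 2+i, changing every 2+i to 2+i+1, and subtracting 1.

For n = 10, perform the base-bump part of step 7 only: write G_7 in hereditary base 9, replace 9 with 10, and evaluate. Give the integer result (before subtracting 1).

50000555552

G_0=10  [base 2] 2^(2 + 1) + 2  →[2↦3]→  3^(3 + 1) + 3 = 84  −1 ⇒ G_1=83
G_1=83  [base 3] 3^(3 + 1) + 2  →[3↦4]→  4^(4 + 1) + 2 = 1026  −1 ⇒ G_2=1025
G_2=1025  [base 4] 4^(4 + 1) + 1  →[4↦5]→  5^(5 + 1) + 1 = 15626  −1 ⇒ G_3=15625
G_3=15625  [base 5] 5^(5 + 1)  →[5↦6]→  6^(6 + 1) = 279936  −1 ⇒ G_4=279935
G_4=279935  [base 6] 5·6^6 + 5·6^5 + 5·6^4 + 5·6^3 + 5·6^2 + 5·6 + 5  →[6↦7]→  5·7^7 + 5·7^5 + 5·7^4 + 5·7^3 + 5·7^2 + 5·7 + 5 = 4215755  −1 ⇒ G_5=4215754
G_5=4215754  [base 7] 5·7^7 + 5·7^5 + 5·7^4 + 5·7^3 + 5·7^2 + 5·7 + 4  →[7↦8]→  5·8^8 + 5·8^5 + 5·8^4 + 5·8^3 + 5·8^2 + 5·8 + 4 = 84073324  −1 ⇒ G_6=84073323
G_6=84073323  [base 8] 5·8^8 + 5·8^5 + 5·8^4 + 5·8^3 + 5·8^2 + 5·8 + 3  →[8↦9]→  5·9^9 + 5·9^5 + 5·9^4 + 5·9^3 + 5·9^2 + 5·9 + 3 = 1937434593  −1 ⇒ G_7=1937434592
G_7=1937434592  [base 9] 5·9^9 + 5·9^5 + 5·9^4 + 5·9^3 + 5·9^2 + 5·9 + 2  →[9↦10]→  5·10^10 + 5·10^5 + 5·10^4 + 5·10^3 + 5·10^2 + 5·10 + 2 = 50000555552  −1 ⇒ G_8=50000555551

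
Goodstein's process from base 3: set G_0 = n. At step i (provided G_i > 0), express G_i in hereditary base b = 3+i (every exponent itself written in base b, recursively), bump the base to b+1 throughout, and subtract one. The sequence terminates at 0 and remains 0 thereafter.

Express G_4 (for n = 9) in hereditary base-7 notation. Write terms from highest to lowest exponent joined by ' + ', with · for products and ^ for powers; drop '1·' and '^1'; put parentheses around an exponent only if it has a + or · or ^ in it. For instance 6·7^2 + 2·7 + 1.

3·7

step 0: 9 = 3^2; sub 4 for 3: 4^2; = 16; G_1 = 16−1 = 15
step 1: 15 = 3·4 + 3; sub 5 for 4: 3·5 + 3; = 18; G_2 = 18−1 = 17
step 2: 17 = 3·5 + 2; sub 6 for 5: 3·6 + 2; = 20; G_3 = 20−1 = 19
step 3: 19 = 3·6 + 1; sub 7 for 6: 3·7 + 1; = 22; G_4 = 22−1 = 21
step 4: 21 = 3·7; sub 8 for 7: 3·8; = 24; G_5 = 24−1 = 23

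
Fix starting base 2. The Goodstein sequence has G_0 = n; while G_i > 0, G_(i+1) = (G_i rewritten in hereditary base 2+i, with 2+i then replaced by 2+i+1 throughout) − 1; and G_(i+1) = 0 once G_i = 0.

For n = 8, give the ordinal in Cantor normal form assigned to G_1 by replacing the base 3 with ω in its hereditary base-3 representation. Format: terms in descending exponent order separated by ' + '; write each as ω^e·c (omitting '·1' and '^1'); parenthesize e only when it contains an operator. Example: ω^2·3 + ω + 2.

G_0 = 8. HB_2(8) = 2^(2 + 1). Bump = 81. G_1 = 80.
G_1 = 80. HB_3(80) = 2·3^3 + 2·3^2 + 2·3 + 2. Bump = 554. G_2 = 553.

ω^ω·2 + ω^2·2 + ω·2 + 2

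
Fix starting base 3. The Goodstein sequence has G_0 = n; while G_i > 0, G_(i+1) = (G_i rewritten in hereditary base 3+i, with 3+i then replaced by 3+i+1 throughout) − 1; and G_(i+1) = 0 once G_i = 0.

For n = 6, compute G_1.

(0) 6|_3 = 2·3 ↦ 2·4|_4 = 8 ⇒ 7
(1) 7|_4 = 4 + 3 ↦ 5 + 3|_5 = 8 ⇒ 7

7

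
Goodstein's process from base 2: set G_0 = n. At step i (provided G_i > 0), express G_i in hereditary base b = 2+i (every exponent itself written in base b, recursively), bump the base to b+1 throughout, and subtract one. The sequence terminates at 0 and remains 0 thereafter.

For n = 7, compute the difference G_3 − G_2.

2868

[0] 7 ≡ 2^2 + 2 + 1 (base 2). Lift 3: 31. −1: 30.
[1] 30 ≡ 3^3 + 3 (base 3). Lift 4: 260. −1: 259.
[2] 259 ≡ 4^4 + 3 (base 4). Lift 5: 3128. −1: 3127.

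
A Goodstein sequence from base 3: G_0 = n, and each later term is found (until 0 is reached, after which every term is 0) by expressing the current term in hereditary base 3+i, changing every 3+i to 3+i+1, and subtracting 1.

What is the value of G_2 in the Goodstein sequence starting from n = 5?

5

G_0=5  [base 3] 3 + 2  →[3↦4]→  4 + 2 = 6  −1 ⇒ G_1=5
G_1=5  [base 4] 4 + 1  →[4↦5]→  5 + 1 = 6  −1 ⇒ G_2=5
G_2=5  [base 5] 5  →[5↦6]→  6 = 6  −1 ⇒ G_3=5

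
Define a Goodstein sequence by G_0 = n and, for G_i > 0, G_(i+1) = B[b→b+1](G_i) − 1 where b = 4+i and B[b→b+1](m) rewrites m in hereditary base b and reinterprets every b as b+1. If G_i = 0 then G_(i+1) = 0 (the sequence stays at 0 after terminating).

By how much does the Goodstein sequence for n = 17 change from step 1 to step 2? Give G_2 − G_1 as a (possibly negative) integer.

17 —HB4→ 4^2 + 1 —bump→ 5^2 + 1 = 26 —(−1)→ 25
25 —HB5→ 5^2 —bump→ 6^2 = 36 —(−1)→ 35

10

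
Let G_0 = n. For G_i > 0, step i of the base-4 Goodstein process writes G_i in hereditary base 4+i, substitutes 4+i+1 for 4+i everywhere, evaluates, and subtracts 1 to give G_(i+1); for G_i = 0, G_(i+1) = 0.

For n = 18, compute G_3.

48

[0] 18 ≡ 4^2 + 2 (base 4). Lift 5: 27. −1: 26.
[1] 26 ≡ 5^2 + 1 (base 5). Lift 6: 37. −1: 36.
[2] 36 ≡ 6^2 (base 6). Lift 7: 49. −1: 48.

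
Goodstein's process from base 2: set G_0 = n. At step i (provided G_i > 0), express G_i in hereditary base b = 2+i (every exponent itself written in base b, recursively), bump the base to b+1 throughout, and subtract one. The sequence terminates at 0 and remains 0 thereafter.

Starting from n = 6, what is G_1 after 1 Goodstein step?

29

(0) 6|_2 = 2^2 + 2 ↦ 3^3 + 3|_3 = 30 ⇒ 29
(1) 29|_3 = 3^3 + 2 ↦ 4^4 + 2|_4 = 258 ⇒ 257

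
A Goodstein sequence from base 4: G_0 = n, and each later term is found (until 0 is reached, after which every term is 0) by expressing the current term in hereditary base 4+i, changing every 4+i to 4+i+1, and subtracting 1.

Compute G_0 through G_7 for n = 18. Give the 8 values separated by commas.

18, 26, 36, 48, 53, 58, 63, 68

i=0: 18 = 4^2 + 2 (b=4); 4→5: 5^2 + 2 = 27; 27−1 = 26
i=1: 26 = 5^2 + 1 (b=5); 5→6: 6^2 + 1 = 37; 37−1 = 36
i=2: 36 = 6^2 (b=6); 6→7: 7^2 = 49; 49−1 = 48
i=3: 48 = 6·7 + 6 (b=7); 7→8: 6·8 + 6 = 54; 54−1 = 53
i=4: 53 = 6·8 + 5 (b=8); 8→9: 6·9 + 5 = 59; 59−1 = 58
i=5: 58 = 6·9 + 4 (b=9); 9→10: 6·10 + 4 = 64; 64−1 = 63
i=6: 63 = 6·10 + 3 (b=10); 10→11: 6·11 + 3 = 69; 69−1 = 68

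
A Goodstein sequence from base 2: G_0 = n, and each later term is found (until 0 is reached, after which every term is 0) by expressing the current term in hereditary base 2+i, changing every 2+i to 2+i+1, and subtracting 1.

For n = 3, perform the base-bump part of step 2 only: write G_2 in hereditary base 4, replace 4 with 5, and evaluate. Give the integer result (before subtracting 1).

3 —HB2→ 2 + 1 —bump→ 3 + 1 = 4 —(−1)→ 3
3 —HB3→ 3 —bump→ 4 = 4 —(−1)→ 3

3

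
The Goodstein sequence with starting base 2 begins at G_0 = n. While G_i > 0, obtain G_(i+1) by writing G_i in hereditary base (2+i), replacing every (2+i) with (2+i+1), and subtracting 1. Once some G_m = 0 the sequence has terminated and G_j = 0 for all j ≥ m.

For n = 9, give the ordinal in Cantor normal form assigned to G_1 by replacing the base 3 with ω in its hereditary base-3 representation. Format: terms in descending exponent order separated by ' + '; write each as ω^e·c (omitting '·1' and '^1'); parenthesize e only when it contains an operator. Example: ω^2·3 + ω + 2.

ω^(ω + 1)

step 0: 9 = 2^(2 + 1) + 1; sub 3 for 2: 3^(3 + 1) + 1; = 82; G_1 = 82−1 = 81
step 1: 81 = 3^(3 + 1); sub 4 for 3: 4^(4 + 1); = 1024; G_2 = 1024−1 = 1023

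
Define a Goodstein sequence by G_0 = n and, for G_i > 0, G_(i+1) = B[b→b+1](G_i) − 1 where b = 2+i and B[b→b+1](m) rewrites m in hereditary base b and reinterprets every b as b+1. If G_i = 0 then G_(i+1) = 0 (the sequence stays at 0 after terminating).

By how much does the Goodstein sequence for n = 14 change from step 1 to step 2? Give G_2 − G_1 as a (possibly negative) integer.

1171

G_0 = 14. HB_2(14) = 2^(2 + 1) + 2^2 + 2. Bump = 111. G_1 = 110.
G_1 = 110. HB_3(110) = 3^(3 + 1) + 3^3 + 2. Bump = 1282. G_2 = 1281.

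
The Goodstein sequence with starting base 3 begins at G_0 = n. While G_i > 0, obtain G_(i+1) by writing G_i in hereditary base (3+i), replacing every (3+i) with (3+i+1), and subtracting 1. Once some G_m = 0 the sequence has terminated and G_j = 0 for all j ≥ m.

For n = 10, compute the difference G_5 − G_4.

step 0: 10 = 3^2 + 1; sub 4 for 3: 4^2 + 1; = 17; G_1 = 17−1 = 16
step 1: 16 = 4^2; sub 5 for 4: 5^2; = 25; G_2 = 25−1 = 24
step 2: 24 = 4·5 + 4; sub 6 for 5: 4·6 + 4; = 28; G_3 = 28−1 = 27
step 3: 27 = 4·6 + 3; sub 7 for 6: 4·7 + 3; = 31; G_4 = 31−1 = 30
step 4: 30 = 4·7 + 2; sub 8 for 7: 4·8 + 2; = 34; G_5 = 34−1 = 33

3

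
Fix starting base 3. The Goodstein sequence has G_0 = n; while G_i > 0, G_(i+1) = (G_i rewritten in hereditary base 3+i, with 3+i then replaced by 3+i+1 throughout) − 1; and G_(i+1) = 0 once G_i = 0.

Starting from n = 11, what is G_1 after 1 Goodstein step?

17

[0] 11 ≡ 3^2 + 2 (base 3). Lift 4: 18. −1: 17.
[1] 17 ≡ 4^2 + 1 (base 4). Lift 5: 26. −1: 25.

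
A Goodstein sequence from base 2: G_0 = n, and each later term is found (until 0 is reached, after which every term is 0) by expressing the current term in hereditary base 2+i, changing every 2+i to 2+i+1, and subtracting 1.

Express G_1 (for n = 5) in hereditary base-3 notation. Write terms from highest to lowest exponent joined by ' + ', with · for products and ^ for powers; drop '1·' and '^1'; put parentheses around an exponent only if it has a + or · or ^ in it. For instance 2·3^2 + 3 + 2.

3^3

5 —HB2→ 2^2 + 1 —bump→ 3^3 + 1 = 28 —(−1)→ 27
27 —HB3→ 3^3 —bump→ 4^4 = 256 —(−1)→ 255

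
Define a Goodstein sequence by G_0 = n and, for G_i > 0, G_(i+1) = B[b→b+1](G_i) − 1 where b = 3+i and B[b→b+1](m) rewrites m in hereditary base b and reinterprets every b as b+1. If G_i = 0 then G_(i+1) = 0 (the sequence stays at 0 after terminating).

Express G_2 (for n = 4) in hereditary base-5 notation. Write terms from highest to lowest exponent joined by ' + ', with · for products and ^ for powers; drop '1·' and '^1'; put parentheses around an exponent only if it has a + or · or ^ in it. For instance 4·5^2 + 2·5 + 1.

base 3: 4 = 3 + 1; at 4: 4 + 1 = 5; next = 4
base 4: 4 = 4; at 5: 5 = 5; next = 4

4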